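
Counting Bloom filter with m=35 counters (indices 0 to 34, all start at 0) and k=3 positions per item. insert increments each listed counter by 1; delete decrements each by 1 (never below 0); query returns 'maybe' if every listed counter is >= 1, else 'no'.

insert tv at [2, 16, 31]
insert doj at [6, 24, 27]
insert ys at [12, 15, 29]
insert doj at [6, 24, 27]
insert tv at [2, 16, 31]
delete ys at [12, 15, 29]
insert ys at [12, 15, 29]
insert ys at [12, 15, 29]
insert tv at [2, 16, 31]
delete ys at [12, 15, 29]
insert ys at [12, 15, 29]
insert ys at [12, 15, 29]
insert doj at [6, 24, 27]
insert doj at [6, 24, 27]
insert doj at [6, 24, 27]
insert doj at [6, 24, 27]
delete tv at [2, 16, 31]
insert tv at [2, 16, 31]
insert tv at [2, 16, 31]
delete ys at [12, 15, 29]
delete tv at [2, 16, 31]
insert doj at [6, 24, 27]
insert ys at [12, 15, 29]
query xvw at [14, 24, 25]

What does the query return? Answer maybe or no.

Answer: no

Derivation:
Step 1: insert tv at [2, 16, 31] -> counters=[0,0,1,0,0,0,0,0,0,0,0,0,0,0,0,0,1,0,0,0,0,0,0,0,0,0,0,0,0,0,0,1,0,0,0]
Step 2: insert doj at [6, 24, 27] -> counters=[0,0,1,0,0,0,1,0,0,0,0,0,0,0,0,0,1,0,0,0,0,0,0,0,1,0,0,1,0,0,0,1,0,0,0]
Step 3: insert ys at [12, 15, 29] -> counters=[0,0,1,0,0,0,1,0,0,0,0,0,1,0,0,1,1,0,0,0,0,0,0,0,1,0,0,1,0,1,0,1,0,0,0]
Step 4: insert doj at [6, 24, 27] -> counters=[0,0,1,0,0,0,2,0,0,0,0,0,1,0,0,1,1,0,0,0,0,0,0,0,2,0,0,2,0,1,0,1,0,0,0]
Step 5: insert tv at [2, 16, 31] -> counters=[0,0,2,0,0,0,2,0,0,0,0,0,1,0,0,1,2,0,0,0,0,0,0,0,2,0,0,2,0,1,0,2,0,0,0]
Step 6: delete ys at [12, 15, 29] -> counters=[0,0,2,0,0,0,2,0,0,0,0,0,0,0,0,0,2,0,0,0,0,0,0,0,2,0,0,2,0,0,0,2,0,0,0]
Step 7: insert ys at [12, 15, 29] -> counters=[0,0,2,0,0,0,2,0,0,0,0,0,1,0,0,1,2,0,0,0,0,0,0,0,2,0,0,2,0,1,0,2,0,0,0]
Step 8: insert ys at [12, 15, 29] -> counters=[0,0,2,0,0,0,2,0,0,0,0,0,2,0,0,2,2,0,0,0,0,0,0,0,2,0,0,2,0,2,0,2,0,0,0]
Step 9: insert tv at [2, 16, 31] -> counters=[0,0,3,0,0,0,2,0,0,0,0,0,2,0,0,2,3,0,0,0,0,0,0,0,2,0,0,2,0,2,0,3,0,0,0]
Step 10: delete ys at [12, 15, 29] -> counters=[0,0,3,0,0,0,2,0,0,0,0,0,1,0,0,1,3,0,0,0,0,0,0,0,2,0,0,2,0,1,0,3,0,0,0]
Step 11: insert ys at [12, 15, 29] -> counters=[0,0,3,0,0,0,2,0,0,0,0,0,2,0,0,2,3,0,0,0,0,0,0,0,2,0,0,2,0,2,0,3,0,0,0]
Step 12: insert ys at [12, 15, 29] -> counters=[0,0,3,0,0,0,2,0,0,0,0,0,3,0,0,3,3,0,0,0,0,0,0,0,2,0,0,2,0,3,0,3,0,0,0]
Step 13: insert doj at [6, 24, 27] -> counters=[0,0,3,0,0,0,3,0,0,0,0,0,3,0,0,3,3,0,0,0,0,0,0,0,3,0,0,3,0,3,0,3,0,0,0]
Step 14: insert doj at [6, 24, 27] -> counters=[0,0,3,0,0,0,4,0,0,0,0,0,3,0,0,3,3,0,0,0,0,0,0,0,4,0,0,4,0,3,0,3,0,0,0]
Step 15: insert doj at [6, 24, 27] -> counters=[0,0,3,0,0,0,5,0,0,0,0,0,3,0,0,3,3,0,0,0,0,0,0,0,5,0,0,5,0,3,0,3,0,0,0]
Step 16: insert doj at [6, 24, 27] -> counters=[0,0,3,0,0,0,6,0,0,0,0,0,3,0,0,3,3,0,0,0,0,0,0,0,6,0,0,6,0,3,0,3,0,0,0]
Step 17: delete tv at [2, 16, 31] -> counters=[0,0,2,0,0,0,6,0,0,0,0,0,3,0,0,3,2,0,0,0,0,0,0,0,6,0,0,6,0,3,0,2,0,0,0]
Step 18: insert tv at [2, 16, 31] -> counters=[0,0,3,0,0,0,6,0,0,0,0,0,3,0,0,3,3,0,0,0,0,0,0,0,6,0,0,6,0,3,0,3,0,0,0]
Step 19: insert tv at [2, 16, 31] -> counters=[0,0,4,0,0,0,6,0,0,0,0,0,3,0,0,3,4,0,0,0,0,0,0,0,6,0,0,6,0,3,0,4,0,0,0]
Step 20: delete ys at [12, 15, 29] -> counters=[0,0,4,0,0,0,6,0,0,0,0,0,2,0,0,2,4,0,0,0,0,0,0,0,6,0,0,6,0,2,0,4,0,0,0]
Step 21: delete tv at [2, 16, 31] -> counters=[0,0,3,0,0,0,6,0,0,0,0,0,2,0,0,2,3,0,0,0,0,0,0,0,6,0,0,6,0,2,0,3,0,0,0]
Step 22: insert doj at [6, 24, 27] -> counters=[0,0,3,0,0,0,7,0,0,0,0,0,2,0,0,2,3,0,0,0,0,0,0,0,7,0,0,7,0,2,0,3,0,0,0]
Step 23: insert ys at [12, 15, 29] -> counters=[0,0,3,0,0,0,7,0,0,0,0,0,3,0,0,3,3,0,0,0,0,0,0,0,7,0,0,7,0,3,0,3,0,0,0]
Query xvw: check counters[14]=0 counters[24]=7 counters[25]=0 -> no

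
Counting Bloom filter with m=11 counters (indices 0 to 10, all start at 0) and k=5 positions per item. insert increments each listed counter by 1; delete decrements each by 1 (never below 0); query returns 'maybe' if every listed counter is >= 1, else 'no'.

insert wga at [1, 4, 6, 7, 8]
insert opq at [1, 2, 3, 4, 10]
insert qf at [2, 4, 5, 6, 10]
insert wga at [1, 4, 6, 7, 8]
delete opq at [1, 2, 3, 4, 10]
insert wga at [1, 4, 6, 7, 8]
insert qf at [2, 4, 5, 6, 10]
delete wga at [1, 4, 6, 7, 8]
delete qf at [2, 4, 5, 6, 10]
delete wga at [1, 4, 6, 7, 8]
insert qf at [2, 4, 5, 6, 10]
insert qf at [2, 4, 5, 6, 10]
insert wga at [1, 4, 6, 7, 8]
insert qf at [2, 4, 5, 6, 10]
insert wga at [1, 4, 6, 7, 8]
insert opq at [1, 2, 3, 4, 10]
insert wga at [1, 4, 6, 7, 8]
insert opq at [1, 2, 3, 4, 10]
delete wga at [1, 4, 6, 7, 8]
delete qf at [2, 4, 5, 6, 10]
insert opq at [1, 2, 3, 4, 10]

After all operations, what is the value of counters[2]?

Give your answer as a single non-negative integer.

Answer: 6

Derivation:
Step 1: insert wga at [1, 4, 6, 7, 8] -> counters=[0,1,0,0,1,0,1,1,1,0,0]
Step 2: insert opq at [1, 2, 3, 4, 10] -> counters=[0,2,1,1,2,0,1,1,1,0,1]
Step 3: insert qf at [2, 4, 5, 6, 10] -> counters=[0,2,2,1,3,1,2,1,1,0,2]
Step 4: insert wga at [1, 4, 6, 7, 8] -> counters=[0,3,2,1,4,1,3,2,2,0,2]
Step 5: delete opq at [1, 2, 3, 4, 10] -> counters=[0,2,1,0,3,1,3,2,2,0,1]
Step 6: insert wga at [1, 4, 6, 7, 8] -> counters=[0,3,1,0,4,1,4,3,3,0,1]
Step 7: insert qf at [2, 4, 5, 6, 10] -> counters=[0,3,2,0,5,2,5,3,3,0,2]
Step 8: delete wga at [1, 4, 6, 7, 8] -> counters=[0,2,2,0,4,2,4,2,2,0,2]
Step 9: delete qf at [2, 4, 5, 6, 10] -> counters=[0,2,1,0,3,1,3,2,2,0,1]
Step 10: delete wga at [1, 4, 6, 7, 8] -> counters=[0,1,1,0,2,1,2,1,1,0,1]
Step 11: insert qf at [2, 4, 5, 6, 10] -> counters=[0,1,2,0,3,2,3,1,1,0,2]
Step 12: insert qf at [2, 4, 5, 6, 10] -> counters=[0,1,3,0,4,3,4,1,1,0,3]
Step 13: insert wga at [1, 4, 6, 7, 8] -> counters=[0,2,3,0,5,3,5,2,2,0,3]
Step 14: insert qf at [2, 4, 5, 6, 10] -> counters=[0,2,4,0,6,4,6,2,2,0,4]
Step 15: insert wga at [1, 4, 6, 7, 8] -> counters=[0,3,4,0,7,4,7,3,3,0,4]
Step 16: insert opq at [1, 2, 3, 4, 10] -> counters=[0,4,5,1,8,4,7,3,3,0,5]
Step 17: insert wga at [1, 4, 6, 7, 8] -> counters=[0,5,5,1,9,4,8,4,4,0,5]
Step 18: insert opq at [1, 2, 3, 4, 10] -> counters=[0,6,6,2,10,4,8,4,4,0,6]
Step 19: delete wga at [1, 4, 6, 7, 8] -> counters=[0,5,6,2,9,4,7,3,3,0,6]
Step 20: delete qf at [2, 4, 5, 6, 10] -> counters=[0,5,5,2,8,3,6,3,3,0,5]
Step 21: insert opq at [1, 2, 3, 4, 10] -> counters=[0,6,6,3,9,3,6,3,3,0,6]
Final counters=[0,6,6,3,9,3,6,3,3,0,6] -> counters[2]=6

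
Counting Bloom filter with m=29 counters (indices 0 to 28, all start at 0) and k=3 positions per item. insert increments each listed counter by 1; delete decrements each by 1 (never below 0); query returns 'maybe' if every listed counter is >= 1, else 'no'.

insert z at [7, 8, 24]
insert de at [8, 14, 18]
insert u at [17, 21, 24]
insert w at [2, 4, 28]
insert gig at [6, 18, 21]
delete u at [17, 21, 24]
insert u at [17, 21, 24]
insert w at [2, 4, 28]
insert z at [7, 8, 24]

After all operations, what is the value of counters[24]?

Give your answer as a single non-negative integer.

Answer: 3

Derivation:
Step 1: insert z at [7, 8, 24] -> counters=[0,0,0,0,0,0,0,1,1,0,0,0,0,0,0,0,0,0,0,0,0,0,0,0,1,0,0,0,0]
Step 2: insert de at [8, 14, 18] -> counters=[0,0,0,0,0,0,0,1,2,0,0,0,0,0,1,0,0,0,1,0,0,0,0,0,1,0,0,0,0]
Step 3: insert u at [17, 21, 24] -> counters=[0,0,0,0,0,0,0,1,2,0,0,0,0,0,1,0,0,1,1,0,0,1,0,0,2,0,0,0,0]
Step 4: insert w at [2, 4, 28] -> counters=[0,0,1,0,1,0,0,1,2,0,0,0,0,0,1,0,0,1,1,0,0,1,0,0,2,0,0,0,1]
Step 5: insert gig at [6, 18, 21] -> counters=[0,0,1,0,1,0,1,1,2,0,0,0,0,0,1,0,0,1,2,0,0,2,0,0,2,0,0,0,1]
Step 6: delete u at [17, 21, 24] -> counters=[0,0,1,0,1,0,1,1,2,0,0,0,0,0,1,0,0,0,2,0,0,1,0,0,1,0,0,0,1]
Step 7: insert u at [17, 21, 24] -> counters=[0,0,1,0,1,0,1,1,2,0,0,0,0,0,1,0,0,1,2,0,0,2,0,0,2,0,0,0,1]
Step 8: insert w at [2, 4, 28] -> counters=[0,0,2,0,2,0,1,1,2,0,0,0,0,0,1,0,0,1,2,0,0,2,0,0,2,0,0,0,2]
Step 9: insert z at [7, 8, 24] -> counters=[0,0,2,0,2,0,1,2,3,0,0,0,0,0,1,0,0,1,2,0,0,2,0,0,3,0,0,0,2]
Final counters=[0,0,2,0,2,0,1,2,3,0,0,0,0,0,1,0,0,1,2,0,0,2,0,0,3,0,0,0,2] -> counters[24]=3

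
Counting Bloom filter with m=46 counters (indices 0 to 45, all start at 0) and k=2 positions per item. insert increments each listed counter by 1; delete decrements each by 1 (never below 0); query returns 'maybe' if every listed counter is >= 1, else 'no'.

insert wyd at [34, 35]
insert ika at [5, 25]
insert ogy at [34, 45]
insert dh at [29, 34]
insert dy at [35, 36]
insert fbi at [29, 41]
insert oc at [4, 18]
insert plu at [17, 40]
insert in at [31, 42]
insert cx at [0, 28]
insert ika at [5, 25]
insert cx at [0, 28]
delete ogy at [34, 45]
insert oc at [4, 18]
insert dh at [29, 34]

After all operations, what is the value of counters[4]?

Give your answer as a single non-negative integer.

Answer: 2

Derivation:
Step 1: insert wyd at [34, 35] -> counters=[0,0,0,0,0,0,0,0,0,0,0,0,0,0,0,0,0,0,0,0,0,0,0,0,0,0,0,0,0,0,0,0,0,0,1,1,0,0,0,0,0,0,0,0,0,0]
Step 2: insert ika at [5, 25] -> counters=[0,0,0,0,0,1,0,0,0,0,0,0,0,0,0,0,0,0,0,0,0,0,0,0,0,1,0,0,0,0,0,0,0,0,1,1,0,0,0,0,0,0,0,0,0,0]
Step 3: insert ogy at [34, 45] -> counters=[0,0,0,0,0,1,0,0,0,0,0,0,0,0,0,0,0,0,0,0,0,0,0,0,0,1,0,0,0,0,0,0,0,0,2,1,0,0,0,0,0,0,0,0,0,1]
Step 4: insert dh at [29, 34] -> counters=[0,0,0,0,0,1,0,0,0,0,0,0,0,0,0,0,0,0,0,0,0,0,0,0,0,1,0,0,0,1,0,0,0,0,3,1,0,0,0,0,0,0,0,0,0,1]
Step 5: insert dy at [35, 36] -> counters=[0,0,0,0,0,1,0,0,0,0,0,0,0,0,0,0,0,0,0,0,0,0,0,0,0,1,0,0,0,1,0,0,0,0,3,2,1,0,0,0,0,0,0,0,0,1]
Step 6: insert fbi at [29, 41] -> counters=[0,0,0,0,0,1,0,0,0,0,0,0,0,0,0,0,0,0,0,0,0,0,0,0,0,1,0,0,0,2,0,0,0,0,3,2,1,0,0,0,0,1,0,0,0,1]
Step 7: insert oc at [4, 18] -> counters=[0,0,0,0,1,1,0,0,0,0,0,0,0,0,0,0,0,0,1,0,0,0,0,0,0,1,0,0,0,2,0,0,0,0,3,2,1,0,0,0,0,1,0,0,0,1]
Step 8: insert plu at [17, 40] -> counters=[0,0,0,0,1,1,0,0,0,0,0,0,0,0,0,0,0,1,1,0,0,0,0,0,0,1,0,0,0,2,0,0,0,0,3,2,1,0,0,0,1,1,0,0,0,1]
Step 9: insert in at [31, 42] -> counters=[0,0,0,0,1,1,0,0,0,0,0,0,0,0,0,0,0,1,1,0,0,0,0,0,0,1,0,0,0,2,0,1,0,0,3,2,1,0,0,0,1,1,1,0,0,1]
Step 10: insert cx at [0, 28] -> counters=[1,0,0,0,1,1,0,0,0,0,0,0,0,0,0,0,0,1,1,0,0,0,0,0,0,1,0,0,1,2,0,1,0,0,3,2,1,0,0,0,1,1,1,0,0,1]
Step 11: insert ika at [5, 25] -> counters=[1,0,0,0,1,2,0,0,0,0,0,0,0,0,0,0,0,1,1,0,0,0,0,0,0,2,0,0,1,2,0,1,0,0,3,2,1,0,0,0,1,1,1,0,0,1]
Step 12: insert cx at [0, 28] -> counters=[2,0,0,0,1,2,0,0,0,0,0,0,0,0,0,0,0,1,1,0,0,0,0,0,0,2,0,0,2,2,0,1,0,0,3,2,1,0,0,0,1,1,1,0,0,1]
Step 13: delete ogy at [34, 45] -> counters=[2,0,0,0,1,2,0,0,0,0,0,0,0,0,0,0,0,1,1,0,0,0,0,0,0,2,0,0,2,2,0,1,0,0,2,2,1,0,0,0,1,1,1,0,0,0]
Step 14: insert oc at [4, 18] -> counters=[2,0,0,0,2,2,0,0,0,0,0,0,0,0,0,0,0,1,2,0,0,0,0,0,0,2,0,0,2,2,0,1,0,0,2,2,1,0,0,0,1,1,1,0,0,0]
Step 15: insert dh at [29, 34] -> counters=[2,0,0,0,2,2,0,0,0,0,0,0,0,0,0,0,0,1,2,0,0,0,0,0,0,2,0,0,2,3,0,1,0,0,3,2,1,0,0,0,1,1,1,0,0,0]
Final counters=[2,0,0,0,2,2,0,0,0,0,0,0,0,0,0,0,0,1,2,0,0,0,0,0,0,2,0,0,2,3,0,1,0,0,3,2,1,0,0,0,1,1,1,0,0,0] -> counters[4]=2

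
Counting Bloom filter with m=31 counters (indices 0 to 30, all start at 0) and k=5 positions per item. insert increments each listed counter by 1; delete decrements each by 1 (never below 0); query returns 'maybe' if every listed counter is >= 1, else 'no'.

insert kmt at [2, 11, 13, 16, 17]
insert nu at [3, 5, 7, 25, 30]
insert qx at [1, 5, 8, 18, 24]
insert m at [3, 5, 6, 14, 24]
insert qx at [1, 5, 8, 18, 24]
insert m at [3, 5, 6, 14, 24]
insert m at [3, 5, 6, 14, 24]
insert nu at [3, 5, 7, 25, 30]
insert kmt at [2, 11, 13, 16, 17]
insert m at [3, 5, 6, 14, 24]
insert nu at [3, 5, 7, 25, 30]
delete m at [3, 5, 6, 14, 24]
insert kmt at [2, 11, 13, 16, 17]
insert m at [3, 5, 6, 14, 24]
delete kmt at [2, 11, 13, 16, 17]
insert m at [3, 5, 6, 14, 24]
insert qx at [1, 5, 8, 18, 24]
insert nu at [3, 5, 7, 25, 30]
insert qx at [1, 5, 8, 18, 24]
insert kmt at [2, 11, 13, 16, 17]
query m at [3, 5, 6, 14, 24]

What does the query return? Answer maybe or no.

Step 1: insert kmt at [2, 11, 13, 16, 17] -> counters=[0,0,1,0,0,0,0,0,0,0,0,1,0,1,0,0,1,1,0,0,0,0,0,0,0,0,0,0,0,0,0]
Step 2: insert nu at [3, 5, 7, 25, 30] -> counters=[0,0,1,1,0,1,0,1,0,0,0,1,0,1,0,0,1,1,0,0,0,0,0,0,0,1,0,0,0,0,1]
Step 3: insert qx at [1, 5, 8, 18, 24] -> counters=[0,1,1,1,0,2,0,1,1,0,0,1,0,1,0,0,1,1,1,0,0,0,0,0,1,1,0,0,0,0,1]
Step 4: insert m at [3, 5, 6, 14, 24] -> counters=[0,1,1,2,0,3,1,1,1,0,0,1,0,1,1,0,1,1,1,0,0,0,0,0,2,1,0,0,0,0,1]
Step 5: insert qx at [1, 5, 8, 18, 24] -> counters=[0,2,1,2,0,4,1,1,2,0,0,1,0,1,1,0,1,1,2,0,0,0,0,0,3,1,0,0,0,0,1]
Step 6: insert m at [3, 5, 6, 14, 24] -> counters=[0,2,1,3,0,5,2,1,2,0,0,1,0,1,2,0,1,1,2,0,0,0,0,0,4,1,0,0,0,0,1]
Step 7: insert m at [3, 5, 6, 14, 24] -> counters=[0,2,1,4,0,6,3,1,2,0,0,1,0,1,3,0,1,1,2,0,0,0,0,0,5,1,0,0,0,0,1]
Step 8: insert nu at [3, 5, 7, 25, 30] -> counters=[0,2,1,5,0,7,3,2,2,0,0,1,0,1,3,0,1,1,2,0,0,0,0,0,5,2,0,0,0,0,2]
Step 9: insert kmt at [2, 11, 13, 16, 17] -> counters=[0,2,2,5,0,7,3,2,2,0,0,2,0,2,3,0,2,2,2,0,0,0,0,0,5,2,0,0,0,0,2]
Step 10: insert m at [3, 5, 6, 14, 24] -> counters=[0,2,2,6,0,8,4,2,2,0,0,2,0,2,4,0,2,2,2,0,0,0,0,0,6,2,0,0,0,0,2]
Step 11: insert nu at [3, 5, 7, 25, 30] -> counters=[0,2,2,7,0,9,4,3,2,0,0,2,0,2,4,0,2,2,2,0,0,0,0,0,6,3,0,0,0,0,3]
Step 12: delete m at [3, 5, 6, 14, 24] -> counters=[0,2,2,6,0,8,3,3,2,0,0,2,0,2,3,0,2,2,2,0,0,0,0,0,5,3,0,0,0,0,3]
Step 13: insert kmt at [2, 11, 13, 16, 17] -> counters=[0,2,3,6,0,8,3,3,2,0,0,3,0,3,3,0,3,3,2,0,0,0,0,0,5,3,0,0,0,0,3]
Step 14: insert m at [3, 5, 6, 14, 24] -> counters=[0,2,3,7,0,9,4,3,2,0,0,3,0,3,4,0,3,3,2,0,0,0,0,0,6,3,0,0,0,0,3]
Step 15: delete kmt at [2, 11, 13, 16, 17] -> counters=[0,2,2,7,0,9,4,3,2,0,0,2,0,2,4,0,2,2,2,0,0,0,0,0,6,3,0,0,0,0,3]
Step 16: insert m at [3, 5, 6, 14, 24] -> counters=[0,2,2,8,0,10,5,3,2,0,0,2,0,2,5,0,2,2,2,0,0,0,0,0,7,3,0,0,0,0,3]
Step 17: insert qx at [1, 5, 8, 18, 24] -> counters=[0,3,2,8,0,11,5,3,3,0,0,2,0,2,5,0,2,2,3,0,0,0,0,0,8,3,0,0,0,0,3]
Step 18: insert nu at [3, 5, 7, 25, 30] -> counters=[0,3,2,9,0,12,5,4,3,0,0,2,0,2,5,0,2,2,3,0,0,0,0,0,8,4,0,0,0,0,4]
Step 19: insert qx at [1, 5, 8, 18, 24] -> counters=[0,4,2,9,0,13,5,4,4,0,0,2,0,2,5,0,2,2,4,0,0,0,0,0,9,4,0,0,0,0,4]
Step 20: insert kmt at [2, 11, 13, 16, 17] -> counters=[0,4,3,9,0,13,5,4,4,0,0,3,0,3,5,0,3,3,4,0,0,0,0,0,9,4,0,0,0,0,4]
Query m: check counters[3]=9 counters[5]=13 counters[6]=5 counters[14]=5 counters[24]=9 -> maybe

Answer: maybe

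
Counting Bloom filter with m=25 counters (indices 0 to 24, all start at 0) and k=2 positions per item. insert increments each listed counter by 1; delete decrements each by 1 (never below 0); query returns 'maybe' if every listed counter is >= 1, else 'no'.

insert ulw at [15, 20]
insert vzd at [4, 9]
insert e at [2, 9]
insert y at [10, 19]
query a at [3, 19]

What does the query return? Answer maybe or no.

Answer: no

Derivation:
Step 1: insert ulw at [15, 20] -> counters=[0,0,0,0,0,0,0,0,0,0,0,0,0,0,0,1,0,0,0,0,1,0,0,0,0]
Step 2: insert vzd at [4, 9] -> counters=[0,0,0,0,1,0,0,0,0,1,0,0,0,0,0,1,0,0,0,0,1,0,0,0,0]
Step 3: insert e at [2, 9] -> counters=[0,0,1,0,1,0,0,0,0,2,0,0,0,0,0,1,0,0,0,0,1,0,0,0,0]
Step 4: insert y at [10, 19] -> counters=[0,0,1,0,1,0,0,0,0,2,1,0,0,0,0,1,0,0,0,1,1,0,0,0,0]
Query a: check counters[3]=0 counters[19]=1 -> no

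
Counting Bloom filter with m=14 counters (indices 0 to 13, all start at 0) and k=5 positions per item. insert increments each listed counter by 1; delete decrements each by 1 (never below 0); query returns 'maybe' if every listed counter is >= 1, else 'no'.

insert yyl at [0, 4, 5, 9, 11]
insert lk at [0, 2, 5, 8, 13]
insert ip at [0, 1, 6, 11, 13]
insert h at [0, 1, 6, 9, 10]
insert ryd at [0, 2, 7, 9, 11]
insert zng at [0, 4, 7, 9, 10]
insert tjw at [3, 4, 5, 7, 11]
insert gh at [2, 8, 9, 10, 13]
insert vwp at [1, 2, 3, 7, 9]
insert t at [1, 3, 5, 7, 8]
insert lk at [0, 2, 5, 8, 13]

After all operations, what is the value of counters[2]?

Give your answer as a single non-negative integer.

Step 1: insert yyl at [0, 4, 5, 9, 11] -> counters=[1,0,0,0,1,1,0,0,0,1,0,1,0,0]
Step 2: insert lk at [0, 2, 5, 8, 13] -> counters=[2,0,1,0,1,2,0,0,1,1,0,1,0,1]
Step 3: insert ip at [0, 1, 6, 11, 13] -> counters=[3,1,1,0,1,2,1,0,1,1,0,2,0,2]
Step 4: insert h at [0, 1, 6, 9, 10] -> counters=[4,2,1,0,1,2,2,0,1,2,1,2,0,2]
Step 5: insert ryd at [0, 2, 7, 9, 11] -> counters=[5,2,2,0,1,2,2,1,1,3,1,3,0,2]
Step 6: insert zng at [0, 4, 7, 9, 10] -> counters=[6,2,2,0,2,2,2,2,1,4,2,3,0,2]
Step 7: insert tjw at [3, 4, 5, 7, 11] -> counters=[6,2,2,1,3,3,2,3,1,4,2,4,0,2]
Step 8: insert gh at [2, 8, 9, 10, 13] -> counters=[6,2,3,1,3,3,2,3,2,5,3,4,0,3]
Step 9: insert vwp at [1, 2, 3, 7, 9] -> counters=[6,3,4,2,3,3,2,4,2,6,3,4,0,3]
Step 10: insert t at [1, 3, 5, 7, 8] -> counters=[6,4,4,3,3,4,2,5,3,6,3,4,0,3]
Step 11: insert lk at [0, 2, 5, 8, 13] -> counters=[7,4,5,3,3,5,2,5,4,6,3,4,0,4]
Final counters=[7,4,5,3,3,5,2,5,4,6,3,4,0,4] -> counters[2]=5

Answer: 5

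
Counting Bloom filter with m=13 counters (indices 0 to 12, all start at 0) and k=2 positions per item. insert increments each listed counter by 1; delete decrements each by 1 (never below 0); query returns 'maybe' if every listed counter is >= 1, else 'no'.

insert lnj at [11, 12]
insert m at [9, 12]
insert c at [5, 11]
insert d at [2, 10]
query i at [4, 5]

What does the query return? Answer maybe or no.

Step 1: insert lnj at [11, 12] -> counters=[0,0,0,0,0,0,0,0,0,0,0,1,1]
Step 2: insert m at [9, 12] -> counters=[0,0,0,0,0,0,0,0,0,1,0,1,2]
Step 3: insert c at [5, 11] -> counters=[0,0,0,0,0,1,0,0,0,1,0,2,2]
Step 4: insert d at [2, 10] -> counters=[0,0,1,0,0,1,0,0,0,1,1,2,2]
Query i: check counters[4]=0 counters[5]=1 -> no

Answer: no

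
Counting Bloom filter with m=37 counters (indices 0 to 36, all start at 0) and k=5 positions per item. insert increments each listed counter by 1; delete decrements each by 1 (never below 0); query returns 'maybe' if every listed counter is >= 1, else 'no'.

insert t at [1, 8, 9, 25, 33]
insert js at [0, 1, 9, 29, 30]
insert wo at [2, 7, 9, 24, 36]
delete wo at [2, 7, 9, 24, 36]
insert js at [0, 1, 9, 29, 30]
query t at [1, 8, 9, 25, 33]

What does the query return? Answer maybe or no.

Step 1: insert t at [1, 8, 9, 25, 33] -> counters=[0,1,0,0,0,0,0,0,1,1,0,0,0,0,0,0,0,0,0,0,0,0,0,0,0,1,0,0,0,0,0,0,0,1,0,0,0]
Step 2: insert js at [0, 1, 9, 29, 30] -> counters=[1,2,0,0,0,0,0,0,1,2,0,0,0,0,0,0,0,0,0,0,0,0,0,0,0,1,0,0,0,1,1,0,0,1,0,0,0]
Step 3: insert wo at [2, 7, 9, 24, 36] -> counters=[1,2,1,0,0,0,0,1,1,3,0,0,0,0,0,0,0,0,0,0,0,0,0,0,1,1,0,0,0,1,1,0,0,1,0,0,1]
Step 4: delete wo at [2, 7, 9, 24, 36] -> counters=[1,2,0,0,0,0,0,0,1,2,0,0,0,0,0,0,0,0,0,0,0,0,0,0,0,1,0,0,0,1,1,0,0,1,0,0,0]
Step 5: insert js at [0, 1, 9, 29, 30] -> counters=[2,3,0,0,0,0,0,0,1,3,0,0,0,0,0,0,0,0,0,0,0,0,0,0,0,1,0,0,0,2,2,0,0,1,0,0,0]
Query t: check counters[1]=3 counters[8]=1 counters[9]=3 counters[25]=1 counters[33]=1 -> maybe

Answer: maybe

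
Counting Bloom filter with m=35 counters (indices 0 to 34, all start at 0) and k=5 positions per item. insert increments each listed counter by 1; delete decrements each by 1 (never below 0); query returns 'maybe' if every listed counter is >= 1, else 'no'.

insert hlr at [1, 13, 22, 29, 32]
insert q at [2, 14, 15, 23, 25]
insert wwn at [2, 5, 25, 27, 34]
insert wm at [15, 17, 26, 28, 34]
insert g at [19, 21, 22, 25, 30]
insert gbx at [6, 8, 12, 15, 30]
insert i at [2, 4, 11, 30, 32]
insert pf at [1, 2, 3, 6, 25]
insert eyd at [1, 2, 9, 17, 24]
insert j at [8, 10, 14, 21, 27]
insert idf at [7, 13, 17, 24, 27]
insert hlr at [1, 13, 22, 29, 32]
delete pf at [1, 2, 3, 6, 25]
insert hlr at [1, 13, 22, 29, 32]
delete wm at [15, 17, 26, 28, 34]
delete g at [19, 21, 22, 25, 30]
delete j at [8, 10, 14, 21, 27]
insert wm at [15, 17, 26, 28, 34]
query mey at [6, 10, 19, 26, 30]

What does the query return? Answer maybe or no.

Step 1: insert hlr at [1, 13, 22, 29, 32] -> counters=[0,1,0,0,0,0,0,0,0,0,0,0,0,1,0,0,0,0,0,0,0,0,1,0,0,0,0,0,0,1,0,0,1,0,0]
Step 2: insert q at [2, 14, 15, 23, 25] -> counters=[0,1,1,0,0,0,0,0,0,0,0,0,0,1,1,1,0,0,0,0,0,0,1,1,0,1,0,0,0,1,0,0,1,0,0]
Step 3: insert wwn at [2, 5, 25, 27, 34] -> counters=[0,1,2,0,0,1,0,0,0,0,0,0,0,1,1,1,0,0,0,0,0,0,1,1,0,2,0,1,0,1,0,0,1,0,1]
Step 4: insert wm at [15, 17, 26, 28, 34] -> counters=[0,1,2,0,0,1,0,0,0,0,0,0,0,1,1,2,0,1,0,0,0,0,1,1,0,2,1,1,1,1,0,0,1,0,2]
Step 5: insert g at [19, 21, 22, 25, 30] -> counters=[0,1,2,0,0,1,0,0,0,0,0,0,0,1,1,2,0,1,0,1,0,1,2,1,0,3,1,1,1,1,1,0,1,0,2]
Step 6: insert gbx at [6, 8, 12, 15, 30] -> counters=[0,1,2,0,0,1,1,0,1,0,0,0,1,1,1,3,0,1,0,1,0,1,2,1,0,3,1,1,1,1,2,0,1,0,2]
Step 7: insert i at [2, 4, 11, 30, 32] -> counters=[0,1,3,0,1,1,1,0,1,0,0,1,1,1,1,3,0,1,0,1,0,1,2,1,0,3,1,1,1,1,3,0,2,0,2]
Step 8: insert pf at [1, 2, 3, 6, 25] -> counters=[0,2,4,1,1,1,2,0,1,0,0,1,1,1,1,3,0,1,0,1,0,1,2,1,0,4,1,1,1,1,3,0,2,0,2]
Step 9: insert eyd at [1, 2, 9, 17, 24] -> counters=[0,3,5,1,1,1,2,0,1,1,0,1,1,1,1,3,0,2,0,1,0,1,2,1,1,4,1,1,1,1,3,0,2,0,2]
Step 10: insert j at [8, 10, 14, 21, 27] -> counters=[0,3,5,1,1,1,2,0,2,1,1,1,1,1,2,3,0,2,0,1,0,2,2,1,1,4,1,2,1,1,3,0,2,0,2]
Step 11: insert idf at [7, 13, 17, 24, 27] -> counters=[0,3,5,1,1,1,2,1,2,1,1,1,1,2,2,3,0,3,0,1,0,2,2,1,2,4,1,3,1,1,3,0,2,0,2]
Step 12: insert hlr at [1, 13, 22, 29, 32] -> counters=[0,4,5,1,1,1,2,1,2,1,1,1,1,3,2,3,0,3,0,1,0,2,3,1,2,4,1,3,1,2,3,0,3,0,2]
Step 13: delete pf at [1, 2, 3, 6, 25] -> counters=[0,3,4,0,1,1,1,1,2,1,1,1,1,3,2,3,0,3,0,1,0,2,3,1,2,3,1,3,1,2,3,0,3,0,2]
Step 14: insert hlr at [1, 13, 22, 29, 32] -> counters=[0,4,4,0,1,1,1,1,2,1,1,1,1,4,2,3,0,3,0,1,0,2,4,1,2,3,1,3,1,3,3,0,4,0,2]
Step 15: delete wm at [15, 17, 26, 28, 34] -> counters=[0,4,4,0,1,1,1,1,2,1,1,1,1,4,2,2,0,2,0,1,0,2,4,1,2,3,0,3,0,3,3,0,4,0,1]
Step 16: delete g at [19, 21, 22, 25, 30] -> counters=[0,4,4,0,1,1,1,1,2,1,1,1,1,4,2,2,0,2,0,0,0,1,3,1,2,2,0,3,0,3,2,0,4,0,1]
Step 17: delete j at [8, 10, 14, 21, 27] -> counters=[0,4,4,0,1,1,1,1,1,1,0,1,1,4,1,2,0,2,0,0,0,0,3,1,2,2,0,2,0,3,2,0,4,0,1]
Step 18: insert wm at [15, 17, 26, 28, 34] -> counters=[0,4,4,0,1,1,1,1,1,1,0,1,1,4,1,3,0,3,0,0,0,0,3,1,2,2,1,2,1,3,2,0,4,0,2]
Query mey: check counters[6]=1 counters[10]=0 counters[19]=0 counters[26]=1 counters[30]=2 -> no

Answer: no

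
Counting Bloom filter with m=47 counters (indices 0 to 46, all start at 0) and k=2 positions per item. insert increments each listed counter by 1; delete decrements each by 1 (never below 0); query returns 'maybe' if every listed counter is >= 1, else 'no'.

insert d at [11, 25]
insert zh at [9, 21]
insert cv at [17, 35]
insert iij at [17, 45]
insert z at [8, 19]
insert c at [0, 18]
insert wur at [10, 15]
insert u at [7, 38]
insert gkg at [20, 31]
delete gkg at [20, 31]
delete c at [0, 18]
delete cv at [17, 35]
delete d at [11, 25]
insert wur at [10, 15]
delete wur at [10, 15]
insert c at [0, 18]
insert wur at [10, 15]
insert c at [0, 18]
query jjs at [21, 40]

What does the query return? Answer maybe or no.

Answer: no

Derivation:
Step 1: insert d at [11, 25] -> counters=[0,0,0,0,0,0,0,0,0,0,0,1,0,0,0,0,0,0,0,0,0,0,0,0,0,1,0,0,0,0,0,0,0,0,0,0,0,0,0,0,0,0,0,0,0,0,0]
Step 2: insert zh at [9, 21] -> counters=[0,0,0,0,0,0,0,0,0,1,0,1,0,0,0,0,0,0,0,0,0,1,0,0,0,1,0,0,0,0,0,0,0,0,0,0,0,0,0,0,0,0,0,0,0,0,0]
Step 3: insert cv at [17, 35] -> counters=[0,0,0,0,0,0,0,0,0,1,0,1,0,0,0,0,0,1,0,0,0,1,0,0,0,1,0,0,0,0,0,0,0,0,0,1,0,0,0,0,0,0,0,0,0,0,0]
Step 4: insert iij at [17, 45] -> counters=[0,0,0,0,0,0,0,0,0,1,0,1,0,0,0,0,0,2,0,0,0,1,0,0,0,1,0,0,0,0,0,0,0,0,0,1,0,0,0,0,0,0,0,0,0,1,0]
Step 5: insert z at [8, 19] -> counters=[0,0,0,0,0,0,0,0,1,1,0,1,0,0,0,0,0,2,0,1,0,1,0,0,0,1,0,0,0,0,0,0,0,0,0,1,0,0,0,0,0,0,0,0,0,1,0]
Step 6: insert c at [0, 18] -> counters=[1,0,0,0,0,0,0,0,1,1,0,1,0,0,0,0,0,2,1,1,0,1,0,0,0,1,0,0,0,0,0,0,0,0,0,1,0,0,0,0,0,0,0,0,0,1,0]
Step 7: insert wur at [10, 15] -> counters=[1,0,0,0,0,0,0,0,1,1,1,1,0,0,0,1,0,2,1,1,0,1,0,0,0,1,0,0,0,0,0,0,0,0,0,1,0,0,0,0,0,0,0,0,0,1,0]
Step 8: insert u at [7, 38] -> counters=[1,0,0,0,0,0,0,1,1,1,1,1,0,0,0,1,0,2,1,1,0,1,0,0,0,1,0,0,0,0,0,0,0,0,0,1,0,0,1,0,0,0,0,0,0,1,0]
Step 9: insert gkg at [20, 31] -> counters=[1,0,0,0,0,0,0,1,1,1,1,1,0,0,0,1,0,2,1,1,1,1,0,0,0,1,0,0,0,0,0,1,0,0,0,1,0,0,1,0,0,0,0,0,0,1,0]
Step 10: delete gkg at [20, 31] -> counters=[1,0,0,0,0,0,0,1,1,1,1,1,0,0,0,1,0,2,1,1,0,1,0,0,0,1,0,0,0,0,0,0,0,0,0,1,0,0,1,0,0,0,0,0,0,1,0]
Step 11: delete c at [0, 18] -> counters=[0,0,0,0,0,0,0,1,1,1,1,1,0,0,0,1,0,2,0,1,0,1,0,0,0,1,0,0,0,0,0,0,0,0,0,1,0,0,1,0,0,0,0,0,0,1,0]
Step 12: delete cv at [17, 35] -> counters=[0,0,0,0,0,0,0,1,1,1,1,1,0,0,0,1,0,1,0,1,0,1,0,0,0,1,0,0,0,0,0,0,0,0,0,0,0,0,1,0,0,0,0,0,0,1,0]
Step 13: delete d at [11, 25] -> counters=[0,0,0,0,0,0,0,1,1,1,1,0,0,0,0,1,0,1,0,1,0,1,0,0,0,0,0,0,0,0,0,0,0,0,0,0,0,0,1,0,0,0,0,0,0,1,0]
Step 14: insert wur at [10, 15] -> counters=[0,0,0,0,0,0,0,1,1,1,2,0,0,0,0,2,0,1,0,1,0,1,0,0,0,0,0,0,0,0,0,0,0,0,0,0,0,0,1,0,0,0,0,0,0,1,0]
Step 15: delete wur at [10, 15] -> counters=[0,0,0,0,0,0,0,1,1,1,1,0,0,0,0,1,0,1,0,1,0,1,0,0,0,0,0,0,0,0,0,0,0,0,0,0,0,0,1,0,0,0,0,0,0,1,0]
Step 16: insert c at [0, 18] -> counters=[1,0,0,0,0,0,0,1,1,1,1,0,0,0,0,1,0,1,1,1,0,1,0,0,0,0,0,0,0,0,0,0,0,0,0,0,0,0,1,0,0,0,0,0,0,1,0]
Step 17: insert wur at [10, 15] -> counters=[1,0,0,0,0,0,0,1,1,1,2,0,0,0,0,2,0,1,1,1,0,1,0,0,0,0,0,0,0,0,0,0,0,0,0,0,0,0,1,0,0,0,0,0,0,1,0]
Step 18: insert c at [0, 18] -> counters=[2,0,0,0,0,0,0,1,1,1,2,0,0,0,0,2,0,1,2,1,0,1,0,0,0,0,0,0,0,0,0,0,0,0,0,0,0,0,1,0,0,0,0,0,0,1,0]
Query jjs: check counters[21]=1 counters[40]=0 -> no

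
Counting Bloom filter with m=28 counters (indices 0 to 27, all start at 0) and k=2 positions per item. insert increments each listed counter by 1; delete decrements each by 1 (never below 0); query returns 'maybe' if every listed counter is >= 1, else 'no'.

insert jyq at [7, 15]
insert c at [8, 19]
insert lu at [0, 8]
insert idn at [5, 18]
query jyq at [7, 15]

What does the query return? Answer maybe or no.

Step 1: insert jyq at [7, 15] -> counters=[0,0,0,0,0,0,0,1,0,0,0,0,0,0,0,1,0,0,0,0,0,0,0,0,0,0,0,0]
Step 2: insert c at [8, 19] -> counters=[0,0,0,0,0,0,0,1,1,0,0,0,0,0,0,1,0,0,0,1,0,0,0,0,0,0,0,0]
Step 3: insert lu at [0, 8] -> counters=[1,0,0,0,0,0,0,1,2,0,0,0,0,0,0,1,0,0,0,1,0,0,0,0,0,0,0,0]
Step 4: insert idn at [5, 18] -> counters=[1,0,0,0,0,1,0,1,2,0,0,0,0,0,0,1,0,0,1,1,0,0,0,0,0,0,0,0]
Query jyq: check counters[7]=1 counters[15]=1 -> maybe

Answer: maybe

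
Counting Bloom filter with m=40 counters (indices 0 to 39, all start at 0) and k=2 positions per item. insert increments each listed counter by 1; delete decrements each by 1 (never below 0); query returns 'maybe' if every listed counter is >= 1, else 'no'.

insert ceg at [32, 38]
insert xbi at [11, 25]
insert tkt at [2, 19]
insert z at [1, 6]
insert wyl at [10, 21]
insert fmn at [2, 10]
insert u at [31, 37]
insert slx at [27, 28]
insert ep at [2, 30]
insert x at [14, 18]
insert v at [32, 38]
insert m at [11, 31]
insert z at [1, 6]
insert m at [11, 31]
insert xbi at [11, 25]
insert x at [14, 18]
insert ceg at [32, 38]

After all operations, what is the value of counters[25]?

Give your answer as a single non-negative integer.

Answer: 2

Derivation:
Step 1: insert ceg at [32, 38] -> counters=[0,0,0,0,0,0,0,0,0,0,0,0,0,0,0,0,0,0,0,0,0,0,0,0,0,0,0,0,0,0,0,0,1,0,0,0,0,0,1,0]
Step 2: insert xbi at [11, 25] -> counters=[0,0,0,0,0,0,0,0,0,0,0,1,0,0,0,0,0,0,0,0,0,0,0,0,0,1,0,0,0,0,0,0,1,0,0,0,0,0,1,0]
Step 3: insert tkt at [2, 19] -> counters=[0,0,1,0,0,0,0,0,0,0,0,1,0,0,0,0,0,0,0,1,0,0,0,0,0,1,0,0,0,0,0,0,1,0,0,0,0,0,1,0]
Step 4: insert z at [1, 6] -> counters=[0,1,1,0,0,0,1,0,0,0,0,1,0,0,0,0,0,0,0,1,0,0,0,0,0,1,0,0,0,0,0,0,1,0,0,0,0,0,1,0]
Step 5: insert wyl at [10, 21] -> counters=[0,1,1,0,0,0,1,0,0,0,1,1,0,0,0,0,0,0,0,1,0,1,0,0,0,1,0,0,0,0,0,0,1,0,0,0,0,0,1,0]
Step 6: insert fmn at [2, 10] -> counters=[0,1,2,0,0,0,1,0,0,0,2,1,0,0,0,0,0,0,0,1,0,1,0,0,0,1,0,0,0,0,0,0,1,0,0,0,0,0,1,0]
Step 7: insert u at [31, 37] -> counters=[0,1,2,0,0,0,1,0,0,0,2,1,0,0,0,0,0,0,0,1,0,1,0,0,0,1,0,0,0,0,0,1,1,0,0,0,0,1,1,0]
Step 8: insert slx at [27, 28] -> counters=[0,1,2,0,0,0,1,0,0,0,2,1,0,0,0,0,0,0,0,1,0,1,0,0,0,1,0,1,1,0,0,1,1,0,0,0,0,1,1,0]
Step 9: insert ep at [2, 30] -> counters=[0,1,3,0,0,0,1,0,0,0,2,1,0,0,0,0,0,0,0,1,0,1,0,0,0,1,0,1,1,0,1,1,1,0,0,0,0,1,1,0]
Step 10: insert x at [14, 18] -> counters=[0,1,3,0,0,0,1,0,0,0,2,1,0,0,1,0,0,0,1,1,0,1,0,0,0,1,0,1,1,0,1,1,1,0,0,0,0,1,1,0]
Step 11: insert v at [32, 38] -> counters=[0,1,3,0,0,0,1,0,0,0,2,1,0,0,1,0,0,0,1,1,0,1,0,0,0,1,0,1,1,0,1,1,2,0,0,0,0,1,2,0]
Step 12: insert m at [11, 31] -> counters=[0,1,3,0,0,0,1,0,0,0,2,2,0,0,1,0,0,0,1,1,0,1,0,0,0,1,0,1,1,0,1,2,2,0,0,0,0,1,2,0]
Step 13: insert z at [1, 6] -> counters=[0,2,3,0,0,0,2,0,0,0,2,2,0,0,1,0,0,0,1,1,0,1,0,0,0,1,0,1,1,0,1,2,2,0,0,0,0,1,2,0]
Step 14: insert m at [11, 31] -> counters=[0,2,3,0,0,0,2,0,0,0,2,3,0,0,1,0,0,0,1,1,0,1,0,0,0,1,0,1,1,0,1,3,2,0,0,0,0,1,2,0]
Step 15: insert xbi at [11, 25] -> counters=[0,2,3,0,0,0,2,0,0,0,2,4,0,0,1,0,0,0,1,1,0,1,0,0,0,2,0,1,1,0,1,3,2,0,0,0,0,1,2,0]
Step 16: insert x at [14, 18] -> counters=[0,2,3,0,0,0,2,0,0,0,2,4,0,0,2,0,0,0,2,1,0,1,0,0,0,2,0,1,1,0,1,3,2,0,0,0,0,1,2,0]
Step 17: insert ceg at [32, 38] -> counters=[0,2,3,0,0,0,2,0,0,0,2,4,0,0,2,0,0,0,2,1,0,1,0,0,0,2,0,1,1,0,1,3,3,0,0,0,0,1,3,0]
Final counters=[0,2,3,0,0,0,2,0,0,0,2,4,0,0,2,0,0,0,2,1,0,1,0,0,0,2,0,1,1,0,1,3,3,0,0,0,0,1,3,0] -> counters[25]=2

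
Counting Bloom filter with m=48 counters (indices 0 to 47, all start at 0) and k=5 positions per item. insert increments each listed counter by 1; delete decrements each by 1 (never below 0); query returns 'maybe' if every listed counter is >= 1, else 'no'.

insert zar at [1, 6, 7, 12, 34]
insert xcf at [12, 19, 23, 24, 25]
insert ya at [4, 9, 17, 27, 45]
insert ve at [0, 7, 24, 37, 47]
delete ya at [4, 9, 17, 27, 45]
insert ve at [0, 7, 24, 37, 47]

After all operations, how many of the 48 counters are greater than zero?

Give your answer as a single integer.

Step 1: insert zar at [1, 6, 7, 12, 34] -> counters=[0,1,0,0,0,0,1,1,0,0,0,0,1,0,0,0,0,0,0,0,0,0,0,0,0,0,0,0,0,0,0,0,0,0,1,0,0,0,0,0,0,0,0,0,0,0,0,0]
Step 2: insert xcf at [12, 19, 23, 24, 25] -> counters=[0,1,0,0,0,0,1,1,0,0,0,0,2,0,0,0,0,0,0,1,0,0,0,1,1,1,0,0,0,0,0,0,0,0,1,0,0,0,0,0,0,0,0,0,0,0,0,0]
Step 3: insert ya at [4, 9, 17, 27, 45] -> counters=[0,1,0,0,1,0,1,1,0,1,0,0,2,0,0,0,0,1,0,1,0,0,0,1,1,1,0,1,0,0,0,0,0,0,1,0,0,0,0,0,0,0,0,0,0,1,0,0]
Step 4: insert ve at [0, 7, 24, 37, 47] -> counters=[1,1,0,0,1,0,1,2,0,1,0,0,2,0,0,0,0,1,0,1,0,0,0,1,2,1,0,1,0,0,0,0,0,0,1,0,0,1,0,0,0,0,0,0,0,1,0,1]
Step 5: delete ya at [4, 9, 17, 27, 45] -> counters=[1,1,0,0,0,0,1,2,0,0,0,0,2,0,0,0,0,0,0,1,0,0,0,1,2,1,0,0,0,0,0,0,0,0,1,0,0,1,0,0,0,0,0,0,0,0,0,1]
Step 6: insert ve at [0, 7, 24, 37, 47] -> counters=[2,1,0,0,0,0,1,3,0,0,0,0,2,0,0,0,0,0,0,1,0,0,0,1,3,1,0,0,0,0,0,0,0,0,1,0,0,2,0,0,0,0,0,0,0,0,0,2]
Final counters=[2,1,0,0,0,0,1,3,0,0,0,0,2,0,0,0,0,0,0,1,0,0,0,1,3,1,0,0,0,0,0,0,0,0,1,0,0,2,0,0,0,0,0,0,0,0,0,2] -> 12 nonzero

Answer: 12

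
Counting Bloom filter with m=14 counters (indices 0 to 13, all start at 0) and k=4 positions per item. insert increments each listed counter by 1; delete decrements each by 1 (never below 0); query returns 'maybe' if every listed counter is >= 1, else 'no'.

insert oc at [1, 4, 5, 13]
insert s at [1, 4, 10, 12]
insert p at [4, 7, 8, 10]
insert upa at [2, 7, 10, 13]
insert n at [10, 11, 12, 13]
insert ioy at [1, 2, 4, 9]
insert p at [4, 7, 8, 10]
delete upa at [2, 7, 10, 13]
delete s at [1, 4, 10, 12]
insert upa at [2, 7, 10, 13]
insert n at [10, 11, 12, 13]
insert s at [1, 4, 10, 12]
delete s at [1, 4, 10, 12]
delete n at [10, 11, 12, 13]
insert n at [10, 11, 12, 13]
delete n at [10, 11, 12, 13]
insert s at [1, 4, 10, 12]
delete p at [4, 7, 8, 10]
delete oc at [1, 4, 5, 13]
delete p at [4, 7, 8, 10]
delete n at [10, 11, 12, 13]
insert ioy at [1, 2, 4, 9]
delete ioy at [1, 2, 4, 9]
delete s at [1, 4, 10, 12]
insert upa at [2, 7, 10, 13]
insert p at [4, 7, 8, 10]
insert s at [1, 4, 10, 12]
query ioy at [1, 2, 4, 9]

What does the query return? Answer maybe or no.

Step 1: insert oc at [1, 4, 5, 13] -> counters=[0,1,0,0,1,1,0,0,0,0,0,0,0,1]
Step 2: insert s at [1, 4, 10, 12] -> counters=[0,2,0,0,2,1,0,0,0,0,1,0,1,1]
Step 3: insert p at [4, 7, 8, 10] -> counters=[0,2,0,0,3,1,0,1,1,0,2,0,1,1]
Step 4: insert upa at [2, 7, 10, 13] -> counters=[0,2,1,0,3,1,0,2,1,0,3,0,1,2]
Step 5: insert n at [10, 11, 12, 13] -> counters=[0,2,1,0,3,1,0,2,1,0,4,1,2,3]
Step 6: insert ioy at [1, 2, 4, 9] -> counters=[0,3,2,0,4,1,0,2,1,1,4,1,2,3]
Step 7: insert p at [4, 7, 8, 10] -> counters=[0,3,2,0,5,1,0,3,2,1,5,1,2,3]
Step 8: delete upa at [2, 7, 10, 13] -> counters=[0,3,1,0,5,1,0,2,2,1,4,1,2,2]
Step 9: delete s at [1, 4, 10, 12] -> counters=[0,2,1,0,4,1,0,2,2,1,3,1,1,2]
Step 10: insert upa at [2, 7, 10, 13] -> counters=[0,2,2,0,4,1,0,3,2,1,4,1,1,3]
Step 11: insert n at [10, 11, 12, 13] -> counters=[0,2,2,0,4,1,0,3,2,1,5,2,2,4]
Step 12: insert s at [1, 4, 10, 12] -> counters=[0,3,2,0,5,1,0,3,2,1,6,2,3,4]
Step 13: delete s at [1, 4, 10, 12] -> counters=[0,2,2,0,4,1,0,3,2,1,5,2,2,4]
Step 14: delete n at [10, 11, 12, 13] -> counters=[0,2,2,0,4,1,0,3,2,1,4,1,1,3]
Step 15: insert n at [10, 11, 12, 13] -> counters=[0,2,2,0,4,1,0,3,2,1,5,2,2,4]
Step 16: delete n at [10, 11, 12, 13] -> counters=[0,2,2,0,4,1,0,3,2,1,4,1,1,3]
Step 17: insert s at [1, 4, 10, 12] -> counters=[0,3,2,0,5,1,0,3,2,1,5,1,2,3]
Step 18: delete p at [4, 7, 8, 10] -> counters=[0,3,2,0,4,1,0,2,1,1,4,1,2,3]
Step 19: delete oc at [1, 4, 5, 13] -> counters=[0,2,2,0,3,0,0,2,1,1,4,1,2,2]
Step 20: delete p at [4, 7, 8, 10] -> counters=[0,2,2,0,2,0,0,1,0,1,3,1,2,2]
Step 21: delete n at [10, 11, 12, 13] -> counters=[0,2,2,0,2,0,0,1,0,1,2,0,1,1]
Step 22: insert ioy at [1, 2, 4, 9] -> counters=[0,3,3,0,3,0,0,1,0,2,2,0,1,1]
Step 23: delete ioy at [1, 2, 4, 9] -> counters=[0,2,2,0,2,0,0,1,0,1,2,0,1,1]
Step 24: delete s at [1, 4, 10, 12] -> counters=[0,1,2,0,1,0,0,1,0,1,1,0,0,1]
Step 25: insert upa at [2, 7, 10, 13] -> counters=[0,1,3,0,1,0,0,2,0,1,2,0,0,2]
Step 26: insert p at [4, 7, 8, 10] -> counters=[0,1,3,0,2,0,0,3,1,1,3,0,0,2]
Step 27: insert s at [1, 4, 10, 12] -> counters=[0,2,3,0,3,0,0,3,1,1,4,0,1,2]
Query ioy: check counters[1]=2 counters[2]=3 counters[4]=3 counters[9]=1 -> maybe

Answer: maybe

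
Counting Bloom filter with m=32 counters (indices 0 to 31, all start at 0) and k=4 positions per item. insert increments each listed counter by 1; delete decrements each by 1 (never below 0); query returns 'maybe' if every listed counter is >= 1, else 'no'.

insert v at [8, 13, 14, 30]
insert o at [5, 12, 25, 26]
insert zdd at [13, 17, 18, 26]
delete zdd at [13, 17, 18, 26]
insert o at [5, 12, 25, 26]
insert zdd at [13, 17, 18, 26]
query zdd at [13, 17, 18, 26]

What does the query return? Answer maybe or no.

Step 1: insert v at [8, 13, 14, 30] -> counters=[0,0,0,0,0,0,0,0,1,0,0,0,0,1,1,0,0,0,0,0,0,0,0,0,0,0,0,0,0,0,1,0]
Step 2: insert o at [5, 12, 25, 26] -> counters=[0,0,0,0,0,1,0,0,1,0,0,0,1,1,1,0,0,0,0,0,0,0,0,0,0,1,1,0,0,0,1,0]
Step 3: insert zdd at [13, 17, 18, 26] -> counters=[0,0,0,0,0,1,0,0,1,0,0,0,1,2,1,0,0,1,1,0,0,0,0,0,0,1,2,0,0,0,1,0]
Step 4: delete zdd at [13, 17, 18, 26] -> counters=[0,0,0,0,0,1,0,0,1,0,0,0,1,1,1,0,0,0,0,0,0,0,0,0,0,1,1,0,0,0,1,0]
Step 5: insert o at [5, 12, 25, 26] -> counters=[0,0,0,0,0,2,0,0,1,0,0,0,2,1,1,0,0,0,0,0,0,0,0,0,0,2,2,0,0,0,1,0]
Step 6: insert zdd at [13, 17, 18, 26] -> counters=[0,0,0,0,0,2,0,0,1,0,0,0,2,2,1,0,0,1,1,0,0,0,0,0,0,2,3,0,0,0,1,0]
Query zdd: check counters[13]=2 counters[17]=1 counters[18]=1 counters[26]=3 -> maybe

Answer: maybe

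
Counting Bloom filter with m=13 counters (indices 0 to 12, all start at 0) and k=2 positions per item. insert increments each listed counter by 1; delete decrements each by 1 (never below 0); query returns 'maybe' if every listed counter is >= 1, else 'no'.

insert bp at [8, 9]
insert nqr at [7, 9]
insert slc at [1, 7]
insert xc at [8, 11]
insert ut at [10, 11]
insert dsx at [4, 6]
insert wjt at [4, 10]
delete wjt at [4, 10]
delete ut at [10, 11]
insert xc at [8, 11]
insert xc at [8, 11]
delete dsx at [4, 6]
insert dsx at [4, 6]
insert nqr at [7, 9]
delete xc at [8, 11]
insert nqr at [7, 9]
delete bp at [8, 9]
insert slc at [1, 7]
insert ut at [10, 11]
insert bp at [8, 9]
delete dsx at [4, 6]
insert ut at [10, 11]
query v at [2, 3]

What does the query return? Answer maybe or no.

Answer: no

Derivation:
Step 1: insert bp at [8, 9] -> counters=[0,0,0,0,0,0,0,0,1,1,0,0,0]
Step 2: insert nqr at [7, 9] -> counters=[0,0,0,0,0,0,0,1,1,2,0,0,0]
Step 3: insert slc at [1, 7] -> counters=[0,1,0,0,0,0,0,2,1,2,0,0,0]
Step 4: insert xc at [8, 11] -> counters=[0,1,0,0,0,0,0,2,2,2,0,1,0]
Step 5: insert ut at [10, 11] -> counters=[0,1,0,0,0,0,0,2,2,2,1,2,0]
Step 6: insert dsx at [4, 6] -> counters=[0,1,0,0,1,0,1,2,2,2,1,2,0]
Step 7: insert wjt at [4, 10] -> counters=[0,1,0,0,2,0,1,2,2,2,2,2,0]
Step 8: delete wjt at [4, 10] -> counters=[0,1,0,0,1,0,1,2,2,2,1,2,0]
Step 9: delete ut at [10, 11] -> counters=[0,1,0,0,1,0,1,2,2,2,0,1,0]
Step 10: insert xc at [8, 11] -> counters=[0,1,0,0,1,0,1,2,3,2,0,2,0]
Step 11: insert xc at [8, 11] -> counters=[0,1,0,0,1,0,1,2,4,2,0,3,0]
Step 12: delete dsx at [4, 6] -> counters=[0,1,0,0,0,0,0,2,4,2,0,3,0]
Step 13: insert dsx at [4, 6] -> counters=[0,1,0,0,1,0,1,2,4,2,0,3,0]
Step 14: insert nqr at [7, 9] -> counters=[0,1,0,0,1,0,1,3,4,3,0,3,0]
Step 15: delete xc at [8, 11] -> counters=[0,1,0,0,1,0,1,3,3,3,0,2,0]
Step 16: insert nqr at [7, 9] -> counters=[0,1,0,0,1,0,1,4,3,4,0,2,0]
Step 17: delete bp at [8, 9] -> counters=[0,1,0,0,1,0,1,4,2,3,0,2,0]
Step 18: insert slc at [1, 7] -> counters=[0,2,0,0,1,0,1,5,2,3,0,2,0]
Step 19: insert ut at [10, 11] -> counters=[0,2,0,0,1,0,1,5,2,3,1,3,0]
Step 20: insert bp at [8, 9] -> counters=[0,2,0,0,1,0,1,5,3,4,1,3,0]
Step 21: delete dsx at [4, 6] -> counters=[0,2,0,0,0,0,0,5,3,4,1,3,0]
Step 22: insert ut at [10, 11] -> counters=[0,2,0,0,0,0,0,5,3,4,2,4,0]
Query v: check counters[2]=0 counters[3]=0 -> no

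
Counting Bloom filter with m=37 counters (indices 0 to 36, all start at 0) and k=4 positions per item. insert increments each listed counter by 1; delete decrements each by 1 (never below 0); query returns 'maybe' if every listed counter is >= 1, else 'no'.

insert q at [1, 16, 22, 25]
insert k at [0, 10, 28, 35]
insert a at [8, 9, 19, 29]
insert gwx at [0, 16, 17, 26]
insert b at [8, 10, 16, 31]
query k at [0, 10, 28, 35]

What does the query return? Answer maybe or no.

Step 1: insert q at [1, 16, 22, 25] -> counters=[0,1,0,0,0,0,0,0,0,0,0,0,0,0,0,0,1,0,0,0,0,0,1,0,0,1,0,0,0,0,0,0,0,0,0,0,0]
Step 2: insert k at [0, 10, 28, 35] -> counters=[1,1,0,0,0,0,0,0,0,0,1,0,0,0,0,0,1,0,0,0,0,0,1,0,0,1,0,0,1,0,0,0,0,0,0,1,0]
Step 3: insert a at [8, 9, 19, 29] -> counters=[1,1,0,0,0,0,0,0,1,1,1,0,0,0,0,0,1,0,0,1,0,0,1,0,0,1,0,0,1,1,0,0,0,0,0,1,0]
Step 4: insert gwx at [0, 16, 17, 26] -> counters=[2,1,0,0,0,0,0,0,1,1,1,0,0,0,0,0,2,1,0,1,0,0,1,0,0,1,1,0,1,1,0,0,0,0,0,1,0]
Step 5: insert b at [8, 10, 16, 31] -> counters=[2,1,0,0,0,0,0,0,2,1,2,0,0,0,0,0,3,1,0,1,0,0,1,0,0,1,1,0,1,1,0,1,0,0,0,1,0]
Query k: check counters[0]=2 counters[10]=2 counters[28]=1 counters[35]=1 -> maybe

Answer: maybe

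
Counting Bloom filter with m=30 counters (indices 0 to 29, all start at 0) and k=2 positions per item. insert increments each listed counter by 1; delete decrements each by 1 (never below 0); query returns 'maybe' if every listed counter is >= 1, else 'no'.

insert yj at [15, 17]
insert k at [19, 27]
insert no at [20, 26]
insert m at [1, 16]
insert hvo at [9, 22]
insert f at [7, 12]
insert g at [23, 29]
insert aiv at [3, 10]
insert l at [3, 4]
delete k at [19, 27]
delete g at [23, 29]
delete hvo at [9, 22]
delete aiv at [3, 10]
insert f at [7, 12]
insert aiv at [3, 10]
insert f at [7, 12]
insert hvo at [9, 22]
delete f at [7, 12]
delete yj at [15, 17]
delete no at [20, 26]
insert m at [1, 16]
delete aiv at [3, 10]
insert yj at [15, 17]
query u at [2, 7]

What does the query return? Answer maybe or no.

Answer: no

Derivation:
Step 1: insert yj at [15, 17] -> counters=[0,0,0,0,0,0,0,0,0,0,0,0,0,0,0,1,0,1,0,0,0,0,0,0,0,0,0,0,0,0]
Step 2: insert k at [19, 27] -> counters=[0,0,0,0,0,0,0,0,0,0,0,0,0,0,0,1,0,1,0,1,0,0,0,0,0,0,0,1,0,0]
Step 3: insert no at [20, 26] -> counters=[0,0,0,0,0,0,0,0,0,0,0,0,0,0,0,1,0,1,0,1,1,0,0,0,0,0,1,1,0,0]
Step 4: insert m at [1, 16] -> counters=[0,1,0,0,0,0,0,0,0,0,0,0,0,0,0,1,1,1,0,1,1,0,0,0,0,0,1,1,0,0]
Step 5: insert hvo at [9, 22] -> counters=[0,1,0,0,0,0,0,0,0,1,0,0,0,0,0,1,1,1,0,1,1,0,1,0,0,0,1,1,0,0]
Step 6: insert f at [7, 12] -> counters=[0,1,0,0,0,0,0,1,0,1,0,0,1,0,0,1,1,1,0,1,1,0,1,0,0,0,1,1,0,0]
Step 7: insert g at [23, 29] -> counters=[0,1,0,0,0,0,0,1,0,1,0,0,1,0,0,1,1,1,0,1,1,0,1,1,0,0,1,1,0,1]
Step 8: insert aiv at [3, 10] -> counters=[0,1,0,1,0,0,0,1,0,1,1,0,1,0,0,1,1,1,0,1,1,0,1,1,0,0,1,1,0,1]
Step 9: insert l at [3, 4] -> counters=[0,1,0,2,1,0,0,1,0,1,1,0,1,0,0,1,1,1,0,1,1,0,1,1,0,0,1,1,0,1]
Step 10: delete k at [19, 27] -> counters=[0,1,0,2,1,0,0,1,0,1,1,0,1,0,0,1,1,1,0,0,1,0,1,1,0,0,1,0,0,1]
Step 11: delete g at [23, 29] -> counters=[0,1,0,2,1,0,0,1,0,1,1,0,1,0,0,1,1,1,0,0,1,0,1,0,0,0,1,0,0,0]
Step 12: delete hvo at [9, 22] -> counters=[0,1,0,2,1,0,0,1,0,0,1,0,1,0,0,1,1,1,0,0,1,0,0,0,0,0,1,0,0,0]
Step 13: delete aiv at [3, 10] -> counters=[0,1,0,1,1,0,0,1,0,0,0,0,1,0,0,1,1,1,0,0,1,0,0,0,0,0,1,0,0,0]
Step 14: insert f at [7, 12] -> counters=[0,1,0,1,1,0,0,2,0,0,0,0,2,0,0,1,1,1,0,0,1,0,0,0,0,0,1,0,0,0]
Step 15: insert aiv at [3, 10] -> counters=[0,1,0,2,1,0,0,2,0,0,1,0,2,0,0,1,1,1,0,0,1,0,0,0,0,0,1,0,0,0]
Step 16: insert f at [7, 12] -> counters=[0,1,0,2,1,0,0,3,0,0,1,0,3,0,0,1,1,1,0,0,1,0,0,0,0,0,1,0,0,0]
Step 17: insert hvo at [9, 22] -> counters=[0,1,0,2,1,0,0,3,0,1,1,0,3,0,0,1,1,1,0,0,1,0,1,0,0,0,1,0,0,0]
Step 18: delete f at [7, 12] -> counters=[0,1,0,2,1,0,0,2,0,1,1,0,2,0,0,1,1,1,0,0,1,0,1,0,0,0,1,0,0,0]
Step 19: delete yj at [15, 17] -> counters=[0,1,0,2,1,0,0,2,0,1,1,0,2,0,0,0,1,0,0,0,1,0,1,0,0,0,1,0,0,0]
Step 20: delete no at [20, 26] -> counters=[0,1,0,2,1,0,0,2,0,1,1,0,2,0,0,0,1,0,0,0,0,0,1,0,0,0,0,0,0,0]
Step 21: insert m at [1, 16] -> counters=[0,2,0,2,1,0,0,2,0,1,1,0,2,0,0,0,2,0,0,0,0,0,1,0,0,0,0,0,0,0]
Step 22: delete aiv at [3, 10] -> counters=[0,2,0,1,1,0,0,2,0,1,0,0,2,0,0,0,2,0,0,0,0,0,1,0,0,0,0,0,0,0]
Step 23: insert yj at [15, 17] -> counters=[0,2,0,1,1,0,0,2,0,1,0,0,2,0,0,1,2,1,0,0,0,0,1,0,0,0,0,0,0,0]
Query u: check counters[2]=0 counters[7]=2 -> no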